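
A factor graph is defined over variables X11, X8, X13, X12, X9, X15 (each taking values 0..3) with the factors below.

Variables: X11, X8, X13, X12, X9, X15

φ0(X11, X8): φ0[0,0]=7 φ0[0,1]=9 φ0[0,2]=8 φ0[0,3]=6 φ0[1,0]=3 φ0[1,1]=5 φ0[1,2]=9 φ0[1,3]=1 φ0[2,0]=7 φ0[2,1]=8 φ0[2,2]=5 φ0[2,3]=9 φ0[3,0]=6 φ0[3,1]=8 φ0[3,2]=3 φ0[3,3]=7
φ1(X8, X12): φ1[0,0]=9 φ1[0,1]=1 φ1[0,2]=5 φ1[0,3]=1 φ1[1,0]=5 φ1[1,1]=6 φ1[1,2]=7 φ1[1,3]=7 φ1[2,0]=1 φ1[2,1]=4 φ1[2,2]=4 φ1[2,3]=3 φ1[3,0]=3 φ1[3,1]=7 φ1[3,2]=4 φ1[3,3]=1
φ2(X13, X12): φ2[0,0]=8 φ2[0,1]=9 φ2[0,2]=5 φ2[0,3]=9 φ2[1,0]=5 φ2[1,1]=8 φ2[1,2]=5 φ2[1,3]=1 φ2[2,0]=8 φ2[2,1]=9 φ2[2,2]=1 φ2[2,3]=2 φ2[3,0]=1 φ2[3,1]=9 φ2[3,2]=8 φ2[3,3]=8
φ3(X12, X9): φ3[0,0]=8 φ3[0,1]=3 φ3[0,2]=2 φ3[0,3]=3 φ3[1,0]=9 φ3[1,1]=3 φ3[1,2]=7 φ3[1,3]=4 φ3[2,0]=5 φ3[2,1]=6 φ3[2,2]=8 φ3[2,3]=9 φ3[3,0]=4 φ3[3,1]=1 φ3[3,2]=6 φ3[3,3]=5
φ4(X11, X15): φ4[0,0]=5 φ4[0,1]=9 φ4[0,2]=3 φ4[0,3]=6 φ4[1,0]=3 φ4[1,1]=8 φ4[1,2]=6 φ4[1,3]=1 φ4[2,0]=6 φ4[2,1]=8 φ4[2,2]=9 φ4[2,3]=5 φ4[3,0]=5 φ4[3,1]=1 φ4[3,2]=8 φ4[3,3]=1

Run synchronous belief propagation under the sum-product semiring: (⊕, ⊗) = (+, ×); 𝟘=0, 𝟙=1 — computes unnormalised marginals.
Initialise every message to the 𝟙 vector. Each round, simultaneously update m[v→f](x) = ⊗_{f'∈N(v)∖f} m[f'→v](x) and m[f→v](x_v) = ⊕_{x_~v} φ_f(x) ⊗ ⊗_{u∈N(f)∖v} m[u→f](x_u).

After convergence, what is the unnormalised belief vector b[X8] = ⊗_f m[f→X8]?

b[X8] = [3483453, 8047114, 3536460, 4688307]

init: all messages = 𝟙 over 4 values
r1 m[φ0→X11] = [30, 18, 29, 24]
r1 m[φ0→X8] = [23, 30, 25, 23]
r1 m[φ1→X8] = [16, 25, 12, 15]
r1 m[φ1→X12] = [18, 18, 20, 12]
r1 m[φ2→X13] = [31, 19, 20, 26]
r1 m[φ2→X12] = [22, 35, 19, 20]
r1 m[φ3→X12] = [16, 23, 28, 16]
r1 m[φ3→X9] = [26, 13, 23, 21]
r1 m[φ4→X11] = [23, 18, 28, 15]
r1 m[φ4→X15] = [19, 26, 26, 13]
r1 m[X11→φ0] = [1, 1, 1, 1]
r1 m[X11→φ4] = [1, 1, 1, 1]
r1 m[X8→φ0] = [1, 1, 1, 1]
r1 m[X8→φ1] = [1, 1, 1, 1]
r1 m[X13→φ2] = [1, 1, 1, 1]
r1 m[X12→φ1] = [1, 1, 1, 1]
r1 m[X12→φ2] = [1, 1, 1, 1]
r1 m[X12→φ3] = [1, 1, 1, 1]
r1 m[X9→φ3] = [1, 1, 1, 1]
r1 m[X15→φ4] = [1, 1, 1, 1]
r2 m[φ0→X11] = [30, 18, 29, 24]
r2 m[φ0→X8] = [23, 30, 25, 23]
r2 m[φ1→X8] = [16, 25, 12, 15]
r2 m[φ1→X12] = [18, 18, 20, 12]
r2 m[φ2→X13] = [31, 19, 20, 26]
r2 m[φ2→X12] = [22, 35, 19, 20]
r2 m[φ3→X12] = [16, 23, 28, 16]
r2 m[φ3→X9] = [26, 13, 23, 21]
r2 m[φ4→X11] = [23, 18, 28, 15]
r2 m[φ4→X15] = [19, 26, 26, 13]
r2 m[X11→φ0] = [23, 18, 28, 15]
r2 m[X11→φ4] = [30, 18, 29, 24]
r2 m[X8→φ0] = [16, 25, 12, 15]
r2 m[X8→φ1] = [23, 30, 25, 23]
r2 m[X13→φ2] = [1, 1, 1, 1]
r2 m[X12→φ1] = [352, 805, 532, 320]
r2 m[X12→φ2] = [288, 414, 560, 192]
r2 m[X12→φ3] = [396, 630, 380, 240]
r2 m[X9→φ3] = [1, 1, 1, 1]
r2 m[X15→φ4] = [1, 1, 1, 1]
r3 m[φ0→X11] = [523, 296, 507, 437]
r3 m[φ0→X8] = [501, 641, 531, 513]
r3 m[φ1→X8] = [6953, 12554, 6660, 9139]
r3 m[φ1→X12] = [451, 464, 517, 331]
r3 m[φ2→X13] = [10558, 7744, 6974, 10030]
r3 m[φ2→X12] = [22, 35, 19, 20]
r3 m[φ3→X12] = [16, 23, 28, 16]
r3 m[φ3→X9] = [11698, 5598, 9682, 8328]
r3 m[φ4→X11] = [23, 18, 28, 15]
r3 m[φ4→X15] = [498, 670, 651, 367]
r3 m[X11→φ0] = [23, 18, 28, 15]
r3 m[X11→φ4] = [30, 18, 29, 24]
r3 m[X8→φ0] = [16, 25, 12, 15]
r3 m[X8→φ1] = [23, 30, 25, 23]
r3 m[X13→φ2] = [1, 1, 1, 1]
r3 m[X12→φ1] = [352, 805, 532, 320]
r3 m[X12→φ2] = [288, 414, 560, 192]
r3 m[X12→φ3] = [396, 630, 380, 240]
r3 m[X9→φ3] = [1, 1, 1, 1]
r3 m[X15→φ4] = [1, 1, 1, 1]
r4 m[φ0→X11] = [523, 296, 507, 437]
r4 m[φ0→X8] = [501, 641, 531, 513]
r4 m[φ1→X8] = [6953, 12554, 6660, 9139]
r4 m[φ1→X12] = [451, 464, 517, 331]
r4 m[φ2→X13] = [10558, 7744, 6974, 10030]
r4 m[φ2→X12] = [22, 35, 19, 20]
r4 m[φ3→X12] = [16, 23, 28, 16]
r4 m[φ3→X9] = [11698, 5598, 9682, 8328]
r4 m[φ4→X11] = [23, 18, 28, 15]
r4 m[φ4→X15] = [498, 670, 651, 367]
r4 m[X11→φ0] = [23, 18, 28, 15]
r4 m[X11→φ4] = [523, 296, 507, 437]
r4 m[X8→φ0] = [6953, 12554, 6660, 9139]
r4 m[X8→φ1] = [501, 641, 531, 513]
r4 m[X13→φ2] = [1, 1, 1, 1]
r4 m[X12→φ1] = [352, 805, 532, 320]
r4 m[X12→φ2] = [7216, 10672, 14476, 5296]
r4 m[X12→φ3] = [9922, 16240, 9823, 6620]
r4 m[X9→φ3] = [1, 1, 1, 1]
r4 m[X15→φ4] = [1, 1, 1, 1]
r5 m[φ0→X11] = [269771, 152708, 264654, 226103]
r5 m[φ0→X8] = [501, 641, 531, 513]
r5 m[φ1→X8] = [6953, 12554, 6660, 9139]
r5 m[φ1→X12] = [9784, 10062, 11168, 7094]
r5 m[φ2→X13] = [273820, 199132, 178844, 261440]
r5 m[φ2→X12] = [22, 35, 19, 20]
r5 m[φ3→X12] = [16, 23, 28, 16]
r5 m[φ3→X9] = [301131, 144044, 251828, 216233]
r5 m[φ4→X11] = [23, 18, 28, 15]
r5 m[φ4→X15] = [8730, 11568, 11404, 6406]
r5 m[X11→φ0] = [23, 18, 28, 15]
r5 m[X11→φ4] = [523, 296, 507, 437]
r5 m[X8→φ0] = [6953, 12554, 6660, 9139]
r5 m[X8→φ1] = [501, 641, 531, 513]
r5 m[X13→φ2] = [1, 1, 1, 1]
r5 m[X12→φ1] = [352, 805, 532, 320]
r5 m[X12→φ2] = [7216, 10672, 14476, 5296]
r5 m[X12→φ3] = [9922, 16240, 9823, 6620]
r5 m[X9→φ3] = [1, 1, 1, 1]
r5 m[X15→φ4] = [1, 1, 1, 1]
r6 m[φ0→X11] = [269771, 152708, 264654, 226103]
r6 m[φ0→X8] = [501, 641, 531, 513]
r6 m[φ1→X8] = [6953, 12554, 6660, 9139]
r6 m[φ1→X12] = [9784, 10062, 11168, 7094]
r6 m[φ2→X13] = [273820, 199132, 178844, 261440]
r6 m[φ2→X12] = [22, 35, 19, 20]
r6 m[φ3→X12] = [16, 23, 28, 16]
r6 m[φ3→X9] = [301131, 144044, 251828, 216233]
r6 m[φ4→X11] = [23, 18, 28, 15]
r6 m[φ4→X15] = [8730, 11568, 11404, 6406]
r6 m[X11→φ0] = [23, 18, 28, 15]
r6 m[X11→φ4] = [269771, 152708, 264654, 226103]
r6 m[X8→φ0] = [6953, 12554, 6660, 9139]
r6 m[X8→φ1] = [501, 641, 531, 513]
r6 m[X13→φ2] = [1, 1, 1, 1]
r6 m[X12→φ1] = [352, 805, 532, 320]
r6 m[X12→φ2] = [156544, 231426, 312704, 113504]
r6 m[X12→φ3] = [215248, 352170, 212192, 141880]
r6 m[X9→φ3] = [1, 1, 1, 1]
r6 m[X15→φ4] = [1, 1, 1, 1]
r7 m[φ0→X11] = [269771, 152708, 264654, 226103]
r7 m[φ0→X8] = [501, 641, 531, 513]
r7 m[φ1→X8] = [6953, 12554, 6660, 9139]
r7 m[φ1→X12] = [9784, 10062, 11168, 7094]
r7 m[φ2→X13] = [5920242, 4311152, 3874898, 5649042]
r7 m[φ2→X12] = [22, 35, 19, 20]
r7 m[φ3→X12] = [16, 23, 28, 16]
r7 m[φ3→X9] = [6519994, 3117286, 5444502, 4673552]
r7 m[φ4→X11] = [23, 18, 28, 15]
r7 m[φ4→X15] = [4525418, 5992938, 5916271, 3320707]
r7 m[X11→φ0] = [23, 18, 28, 15]
r7 m[X11→φ4] = [269771, 152708, 264654, 226103]
r7 m[X8→φ0] = [6953, 12554, 6660, 9139]
r7 m[X8→φ1] = [501, 641, 531, 513]
r7 m[X13→φ2] = [1, 1, 1, 1]
r7 m[X12→φ1] = [352, 805, 532, 320]
r7 m[X12→φ2] = [156544, 231426, 312704, 113504]
r7 m[X12→φ3] = [215248, 352170, 212192, 141880]
r7 m[X9→φ3] = [1, 1, 1, 1]
r7 m[X15→φ4] = [1, 1, 1, 1]
r8 m[φ0→X11] = [269771, 152708, 264654, 226103]
r8 m[φ0→X8] = [501, 641, 531, 513]
r8 m[φ1→X8] = [6953, 12554, 6660, 9139]
r8 m[φ1→X12] = [9784, 10062, 11168, 7094]
r8 m[φ2→X13] = [5920242, 4311152, 3874898, 5649042]
r8 m[φ2→X12] = [22, 35, 19, 20]
r8 m[φ3→X12] = [16, 23, 28, 16]
r8 m[φ3→X9] = [6519994, 3117286, 5444502, 4673552]
r8 m[φ4→X11] = [23, 18, 28, 15]
r8 m[φ4→X15] = [4525418, 5992938, 5916271, 3320707]
r8 m[X11→φ0] = [23, 18, 28, 15]
r8 m[X11→φ4] = [269771, 152708, 264654, 226103]
r8 m[X8→φ0] = [6953, 12554, 6660, 9139]
r8 m[X8→φ1] = [501, 641, 531, 513]
r8 m[X13→φ2] = [1, 1, 1, 1]
r8 m[X12→φ1] = [352, 805, 532, 320]
r8 m[X12→φ2] = [156544, 231426, 312704, 113504]
r8 m[X12→φ3] = [215248, 352170, 212192, 141880]
r8 m[X9→φ3] = [1, 1, 1, 1]
r8 m[X15→φ4] = [1, 1, 1, 1]
fixed point reached at round 8
b[X8] = ⊗ incoming = [3483453, 8047114, 3536460, 4688307]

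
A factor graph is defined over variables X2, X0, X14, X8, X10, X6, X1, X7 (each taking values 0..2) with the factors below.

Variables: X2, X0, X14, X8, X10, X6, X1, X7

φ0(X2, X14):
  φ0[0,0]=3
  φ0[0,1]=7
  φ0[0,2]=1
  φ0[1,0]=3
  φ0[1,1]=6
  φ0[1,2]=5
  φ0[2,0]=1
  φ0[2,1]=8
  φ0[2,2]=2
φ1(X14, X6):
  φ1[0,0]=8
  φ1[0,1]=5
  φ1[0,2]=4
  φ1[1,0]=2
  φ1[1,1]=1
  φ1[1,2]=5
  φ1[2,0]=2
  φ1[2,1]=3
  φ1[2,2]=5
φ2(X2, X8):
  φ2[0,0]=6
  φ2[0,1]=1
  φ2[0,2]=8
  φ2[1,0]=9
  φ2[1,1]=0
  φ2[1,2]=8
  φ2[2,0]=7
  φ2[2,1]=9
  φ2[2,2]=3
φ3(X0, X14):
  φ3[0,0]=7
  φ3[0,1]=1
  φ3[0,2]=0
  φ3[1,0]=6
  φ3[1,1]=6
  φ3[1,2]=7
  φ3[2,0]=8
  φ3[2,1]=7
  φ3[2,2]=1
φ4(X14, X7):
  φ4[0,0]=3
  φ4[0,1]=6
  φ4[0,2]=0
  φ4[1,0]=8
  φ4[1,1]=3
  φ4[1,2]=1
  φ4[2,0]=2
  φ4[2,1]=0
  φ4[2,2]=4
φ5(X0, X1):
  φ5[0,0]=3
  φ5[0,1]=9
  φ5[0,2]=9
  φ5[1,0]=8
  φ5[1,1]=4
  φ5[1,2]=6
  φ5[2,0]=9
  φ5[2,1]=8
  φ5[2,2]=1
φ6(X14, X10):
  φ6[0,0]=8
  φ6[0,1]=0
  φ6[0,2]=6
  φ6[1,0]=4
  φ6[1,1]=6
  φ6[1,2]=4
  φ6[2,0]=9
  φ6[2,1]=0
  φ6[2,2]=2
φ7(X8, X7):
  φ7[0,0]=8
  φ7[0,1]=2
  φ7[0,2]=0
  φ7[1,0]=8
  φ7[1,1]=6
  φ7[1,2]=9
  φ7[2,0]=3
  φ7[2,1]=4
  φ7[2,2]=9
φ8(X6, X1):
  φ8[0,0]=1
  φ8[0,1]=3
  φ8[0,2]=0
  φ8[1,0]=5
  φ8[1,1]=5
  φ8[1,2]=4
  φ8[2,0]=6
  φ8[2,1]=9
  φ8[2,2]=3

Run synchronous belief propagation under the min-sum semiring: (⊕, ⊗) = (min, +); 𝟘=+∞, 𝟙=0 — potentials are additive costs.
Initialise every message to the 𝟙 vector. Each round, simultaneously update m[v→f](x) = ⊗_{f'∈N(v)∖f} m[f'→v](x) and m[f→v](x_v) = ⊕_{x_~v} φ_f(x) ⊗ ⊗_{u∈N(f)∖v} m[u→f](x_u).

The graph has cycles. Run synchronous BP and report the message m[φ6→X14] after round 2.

init: all messages = 𝟙 over 3 values
r1 m[φ0→X2] = [1, 3, 1]
r1 m[φ0→X14] = [1, 6, 1]
r1 m[φ1→X14] = [4, 1, 2]
r1 m[φ1→X6] = [2, 1, 4]
r1 m[φ2→X2] = [1, 0, 3]
r1 m[φ2→X8] = [6, 0, 3]
r1 m[φ3→X0] = [0, 6, 1]
r1 m[φ3→X14] = [6, 1, 0]
r1 m[φ4→X14] = [0, 1, 0]
r1 m[φ4→X7] = [2, 0, 0]
r1 m[φ5→X0] = [3, 4, 1]
r1 m[φ5→X1] = [3, 4, 1]
r1 m[φ6→X14] = [0, 4, 0]
r1 m[φ6→X10] = [4, 0, 2]
r1 m[φ7→X8] = [0, 6, 3]
r1 m[φ7→X7] = [3, 2, 0]
r1 m[φ8→X6] = [0, 4, 3]
r1 m[φ8→X1] = [1, 3, 0]
r1 m[X2→φ0] = [0, 0, 0]
r1 m[X2→φ2] = [0, 0, 0]
r1 m[X0→φ3] = [0, 0, 0]
r1 m[X0→φ5] = [0, 0, 0]
r1 m[X14→φ0] = [0, 0, 0]
r1 m[X14→φ1] = [0, 0, 0]
r1 m[X14→φ3] = [0, 0, 0]
r1 m[X14→φ4] = [0, 0, 0]
r1 m[X14→φ6] = [0, 0, 0]
r1 m[X8→φ2] = [0, 0, 0]
r1 m[X8→φ7] = [0, 0, 0]
r1 m[X10→φ6] = [0, 0, 0]
r1 m[X6→φ1] = [0, 0, 0]
r1 m[X6→φ8] = [0, 0, 0]
r1 m[X1→φ5] = [0, 0, 0]
r1 m[X1→φ8] = [0, 0, 0]
r1 m[X7→φ4] = [0, 0, 0]
r1 m[X7→φ7] = [0, 0, 0]
r2 m[φ0→X2] = [1, 3, 1]
r2 m[φ0→X14] = [1, 6, 1]
r2 m[φ1→X14] = [4, 1, 2]
r2 m[φ1→X6] = [2, 1, 4]
r2 m[φ2→X2] = [1, 0, 3]
r2 m[φ2→X8] = [6, 0, 3]
r2 m[φ3→X0] = [0, 6, 1]
r2 m[φ3→X14] = [6, 1, 0]
r2 m[φ4→X14] = [0, 1, 0]
r2 m[φ4→X7] = [2, 0, 0]
r2 m[φ5→X0] = [3, 4, 1]
r2 m[φ5→X1] = [3, 4, 1]
r2 m[φ6→X14] = [0, 4, 0]
r2 m[φ6→X10] = [4, 0, 2]
r2 m[φ7→X8] = [0, 6, 3]
r2 m[φ7→X7] = [3, 2, 0]
r2 m[φ8→X6] = [0, 4, 3]
r2 m[φ8→X1] = [1, 3, 0]
r2 m[X2→φ0] = [1, 0, 3]
r2 m[X2→φ2] = [1, 3, 1]
r2 m[X0→φ3] = [3, 4, 1]
r2 m[X0→φ5] = [0, 6, 1]
r2 m[X14→φ0] = [10, 7, 2]
r2 m[X14→φ1] = [7, 12, 1]
r2 m[X14→φ3] = [5, 12, 3]
r2 m[X14→φ4] = [11, 12, 3]
r2 m[X14→φ6] = [11, 9, 3]
r2 m[X8→φ2] = [0, 6, 3]
r2 m[X8→φ7] = [6, 0, 3]
r2 m[X10→φ6] = [0, 0, 0]
r2 m[X6→φ1] = [0, 4, 3]
r2 m[X6→φ8] = [2, 1, 4]
r2 m[X1→φ5] = [1, 3, 0]
r2 m[X1→φ8] = [3, 4, 1]
r2 m[X7→φ4] = [3, 2, 0]
r2 m[X7→φ7] = [2, 0, 0]

message @ round 2 = [0, 4, 0]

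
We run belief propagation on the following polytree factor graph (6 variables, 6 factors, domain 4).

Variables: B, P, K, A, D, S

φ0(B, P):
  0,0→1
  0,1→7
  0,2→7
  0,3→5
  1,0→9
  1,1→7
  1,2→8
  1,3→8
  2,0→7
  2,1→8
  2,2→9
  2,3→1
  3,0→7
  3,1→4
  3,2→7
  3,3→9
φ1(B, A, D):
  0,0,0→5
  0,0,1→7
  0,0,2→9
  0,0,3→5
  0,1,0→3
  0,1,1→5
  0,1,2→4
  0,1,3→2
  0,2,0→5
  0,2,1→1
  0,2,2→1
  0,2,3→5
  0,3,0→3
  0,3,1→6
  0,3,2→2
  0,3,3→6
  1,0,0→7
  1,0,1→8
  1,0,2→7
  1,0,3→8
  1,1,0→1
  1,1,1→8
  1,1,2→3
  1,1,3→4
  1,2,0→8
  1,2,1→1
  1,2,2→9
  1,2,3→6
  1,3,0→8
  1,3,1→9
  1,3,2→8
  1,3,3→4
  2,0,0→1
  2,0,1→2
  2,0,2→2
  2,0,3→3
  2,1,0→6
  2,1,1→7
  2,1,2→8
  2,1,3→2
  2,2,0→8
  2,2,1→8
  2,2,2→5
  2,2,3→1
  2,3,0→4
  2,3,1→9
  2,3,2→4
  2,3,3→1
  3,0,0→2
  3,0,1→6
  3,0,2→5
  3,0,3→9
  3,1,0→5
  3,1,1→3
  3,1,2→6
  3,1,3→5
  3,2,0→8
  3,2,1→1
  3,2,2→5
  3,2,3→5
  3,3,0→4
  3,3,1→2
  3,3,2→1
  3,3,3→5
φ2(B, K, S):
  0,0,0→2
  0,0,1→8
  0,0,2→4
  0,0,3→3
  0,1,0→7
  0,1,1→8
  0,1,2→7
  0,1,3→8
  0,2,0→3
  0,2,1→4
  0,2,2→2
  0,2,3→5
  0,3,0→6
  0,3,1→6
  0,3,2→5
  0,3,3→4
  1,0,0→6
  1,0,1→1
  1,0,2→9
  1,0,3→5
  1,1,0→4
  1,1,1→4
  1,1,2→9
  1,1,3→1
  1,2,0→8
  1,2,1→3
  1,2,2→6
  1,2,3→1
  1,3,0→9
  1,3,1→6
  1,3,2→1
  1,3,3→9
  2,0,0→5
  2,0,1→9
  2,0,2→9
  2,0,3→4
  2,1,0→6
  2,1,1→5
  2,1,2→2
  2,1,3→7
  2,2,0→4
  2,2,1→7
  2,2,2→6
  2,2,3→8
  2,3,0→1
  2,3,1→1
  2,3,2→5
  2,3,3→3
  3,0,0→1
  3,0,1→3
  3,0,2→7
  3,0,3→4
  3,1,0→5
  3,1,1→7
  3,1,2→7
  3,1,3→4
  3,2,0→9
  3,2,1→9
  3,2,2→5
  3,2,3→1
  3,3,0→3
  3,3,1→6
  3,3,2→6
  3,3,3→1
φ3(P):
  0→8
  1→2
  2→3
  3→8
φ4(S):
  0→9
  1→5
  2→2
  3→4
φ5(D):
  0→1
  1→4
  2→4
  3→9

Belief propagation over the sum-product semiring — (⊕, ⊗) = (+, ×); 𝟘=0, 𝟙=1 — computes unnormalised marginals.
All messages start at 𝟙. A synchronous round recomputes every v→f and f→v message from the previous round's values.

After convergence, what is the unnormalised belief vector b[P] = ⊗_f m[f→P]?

b[P] = [27454552, 7087596, 12681687, 27386712]

init: all messages = 𝟙 over 4 values
r1 m[φ0→B] = [20, 32, 25, 27]
r1 m[φ0→P] = [24, 26, 31, 23]
r1 m[φ1→B] = [69, 99, 71, 72]
r1 m[φ1→A] = [86, 72, 77, 76]
r1 m[φ1→D] = [78, 83, 79, 71]
r1 m[φ2→B] = [82, 82, 82, 78]
r1 m[φ2→K] = [80, 91, 81, 72]
r1 m[φ2→S] = [79, 87, 90, 68]
r1 m[φ3→P] = [8, 2, 3, 8]
r1 m[φ4→S] = [9, 5, 2, 4]
r1 m[φ5→D] = [1, 4, 4, 9]
r1 m[B→φ0] = [1, 1, 1, 1]
r1 m[B→φ1] = [1, 1, 1, 1]
r1 m[B→φ2] = [1, 1, 1, 1]
r1 m[P→φ0] = [1, 1, 1, 1]
r1 m[P→φ3] = [1, 1, 1, 1]
r1 m[K→φ2] = [1, 1, 1, 1]
r1 m[A→φ1] = [1, 1, 1, 1]
r1 m[D→φ1] = [1, 1, 1, 1]
r1 m[D→φ5] = [1, 1, 1, 1]
r1 m[S→φ2] = [1, 1, 1, 1]
r1 m[S→φ4] = [1, 1, 1, 1]
r2 m[φ0→B] = [20, 32, 25, 27]
r2 m[φ0→P] = [24, 26, 31, 23]
r2 m[φ1→B] = [69, 99, 71, 72]
r2 m[φ1→A] = [86, 72, 77, 76]
r2 m[φ1→D] = [78, 83, 79, 71]
r2 m[φ2→B] = [82, 82, 82, 78]
r2 m[φ2→K] = [80, 91, 81, 72]
r2 m[φ2→S] = [79, 87, 90, 68]
r2 m[φ3→P] = [8, 2, 3, 8]
r2 m[φ4→S] = [9, 5, 2, 4]
r2 m[φ5→D] = [1, 4, 4, 9]
r2 m[B→φ0] = [5658, 8118, 5822, 5616]
r2 m[B→φ1] = [1640, 2624, 2050, 2106]
r2 m[B→φ2] = [1380, 3168, 1775, 1944]
r2 m[P→φ0] = [8, 2, 3, 8]
r2 m[P→φ3] = [24, 26, 31, 23]
r2 m[K→φ2] = [1, 1, 1, 1]
r2 m[A→φ1] = [1, 1, 1, 1]
r2 m[D→φ1] = [1, 4, 4, 9]
r2 m[D→φ5] = [78, 83, 79, 71]
r2 m[S→φ2] = [9, 5, 2, 4]
r2 m[S→φ4] = [79, 87, 90, 68]
r3 m[φ0→B] = [83, 174, 107, 157]
r3 m[φ0→P] = [158786, 165472, 196260, 149600]
r3 m[φ1→B] = [318, 434, 262, 351]
r3 m[φ1→A] = [909358, 659340, 666380, 701564]
r3 m[φ1→D] = [168180, 177956, 171840, 152142]
r3 m[φ2→B] = [408, 427, 386, 377]
r3 m[φ2→K] = [740012, 863589, 900569, 829644]
r3 m[φ2→S] = [173768, 167882, 191690, 136778]
r3 m[φ3→P] = [8, 2, 3, 8]
r3 m[φ4→S] = [9, 5, 2, 4]
r3 m[φ5→D] = [1, 4, 4, 9]
r3 m[B→φ0] = [5658, 8118, 5822, 5616]
r3 m[B→φ1] = [1640, 2624, 2050, 2106]
r3 m[B→φ2] = [1380, 3168, 1775, 1944]
r3 m[P→φ0] = [8, 2, 3, 8]
r3 m[P→φ3] = [24, 26, 31, 23]
r3 m[K→φ2] = [1, 1, 1, 1]
r3 m[A→φ1] = [1, 1, 1, 1]
r3 m[D→φ1] = [1, 4, 4, 9]
r3 m[D→φ5] = [78, 83, 79, 71]
r3 m[S→φ2] = [9, 5, 2, 4]
r3 m[S→φ4] = [79, 87, 90, 68]
r4 m[φ0→B] = [83, 174, 107, 157]
r4 m[φ0→P] = [158786, 165472, 196260, 149600]
r4 m[φ1→B] = [318, 434, 262, 351]
r4 m[φ1→A] = [909358, 659340, 666380, 701564]
r4 m[φ1→D] = [168180, 177956, 171840, 152142]
r4 m[φ2→B] = [408, 427, 386, 377]
r4 m[φ2→K] = [740012, 863589, 900569, 829644]
r4 m[φ2→S] = [173768, 167882, 191690, 136778]
r4 m[φ3→P] = [8, 2, 3, 8]
r4 m[φ4→S] = [9, 5, 2, 4]
r4 m[φ5→D] = [1, 4, 4, 9]
r4 m[B→φ0] = [129744, 185318, 101132, 132327]
r4 m[B→φ1] = [33864, 74298, 41302, 59189]
r4 m[B→φ2] = [26394, 75516, 28034, 55107]
r4 m[P→φ0] = [8, 2, 3, 8]
r4 m[P→φ3] = [158786, 165472, 196260, 149600]
r4 m[K→φ2] = [1, 1, 1, 1]
r4 m[A→φ1] = [1, 1, 1, 1]
r4 m[D→φ1] = [1, 4, 4, 9]
r4 m[D→φ5] = [168180, 177956, 171840, 152142]
r4 m[S→φ2] = [9, 5, 2, 4]
r4 m[S→φ4] = [173768, 167882, 191690, 136778]
r5 m[φ0→B] = [83, 174, 107, 157]
r5 m[φ0→P] = [3431819, 3543798, 4227229, 3423339]
r5 m[φ1→B] = [318, 434, 262, 351]
r5 m[φ1→A] = [23522209, 16508008, 16949899, 17630431]
r5 m[φ1→D] = [4234305, 4359284, 4338821, 3953758]
r5 m[φ2→B] = [408, 427, 386, 377]
r5 m[φ2→K] = [15835778, 18996498, 20591012, 19187259]
r5 m[φ2→S] = [3954494, 3737891, 4357415, 2903954]
r5 m[φ3→P] = [8, 2, 3, 8]
r5 m[φ4→S] = [9, 5, 2, 4]
r5 m[φ5→D] = [1, 4, 4, 9]
r5 m[B→φ0] = [129744, 185318, 101132, 132327]
r5 m[B→φ1] = [33864, 74298, 41302, 59189]
r5 m[B→φ2] = [26394, 75516, 28034, 55107]
r5 m[P→φ0] = [8, 2, 3, 8]
r5 m[P→φ3] = [158786, 165472, 196260, 149600]
r5 m[K→φ2] = [1, 1, 1, 1]
r5 m[A→φ1] = [1, 1, 1, 1]
r5 m[D→φ1] = [1, 4, 4, 9]
r5 m[D→φ5] = [168180, 177956, 171840, 152142]
r5 m[S→φ2] = [9, 5, 2, 4]
r5 m[S→φ4] = [173768, 167882, 191690, 136778]
r6 m[φ0→B] = [83, 174, 107, 157]
r6 m[φ0→P] = [3431819, 3543798, 4227229, 3423339]
r6 m[φ1→B] = [318, 434, 262, 351]
r6 m[φ1→A] = [23522209, 16508008, 16949899, 17630431]
r6 m[φ1→D] = [4234305, 4359284, 4338821, 3953758]
r6 m[φ2→B] = [408, 427, 386, 377]
r6 m[φ2→K] = [15835778, 18996498, 20591012, 19187259]
r6 m[φ2→S] = [3954494, 3737891, 4357415, 2903954]
r6 m[φ3→P] = [8, 2, 3, 8]
r6 m[φ4→S] = [9, 5, 2, 4]
r6 m[φ5→D] = [1, 4, 4, 9]
r6 m[B→φ0] = [129744, 185318, 101132, 132327]
r6 m[B→φ1] = [33864, 74298, 41302, 59189]
r6 m[B→φ2] = [26394, 75516, 28034, 55107]
r6 m[P→φ0] = [8, 2, 3, 8]
r6 m[P→φ3] = [3431819, 3543798, 4227229, 3423339]
r6 m[K→φ2] = [1, 1, 1, 1]
r6 m[A→φ1] = [1, 1, 1, 1]
r6 m[D→φ1] = [1, 4, 4, 9]
r6 m[D→φ5] = [4234305, 4359284, 4338821, 3953758]
r6 m[S→φ2] = [9, 5, 2, 4]
r6 m[S→φ4] = [3954494, 3737891, 4357415, 2903954]
r7 m[φ0→B] = [83, 174, 107, 157]
r7 m[φ0→P] = [3431819, 3543798, 4227229, 3423339]
r7 m[φ1→B] = [318, 434, 262, 351]
r7 m[φ1→A] = [23522209, 16508008, 16949899, 17630431]
r7 m[φ1→D] = [4234305, 4359284, 4338821, 3953758]
r7 m[φ2→B] = [408, 427, 386, 377]
r7 m[φ2→K] = [15835778, 18996498, 20591012, 19187259]
r7 m[φ2→S] = [3954494, 3737891, 4357415, 2903954]
r7 m[φ3→P] = [8, 2, 3, 8]
r7 m[φ4→S] = [9, 5, 2, 4]
r7 m[φ5→D] = [1, 4, 4, 9]
r7 m[B→φ0] = [129744, 185318, 101132, 132327]
r7 m[B→φ1] = [33864, 74298, 41302, 59189]
r7 m[B→φ2] = [26394, 75516, 28034, 55107]
r7 m[P→φ0] = [8, 2, 3, 8]
r7 m[P→φ3] = [3431819, 3543798, 4227229, 3423339]
r7 m[K→φ2] = [1, 1, 1, 1]
r7 m[A→φ1] = [1, 1, 1, 1]
r7 m[D→φ1] = [1, 4, 4, 9]
r7 m[D→φ5] = [4234305, 4359284, 4338821, 3953758]
r7 m[S→φ2] = [9, 5, 2, 4]
r7 m[S→φ4] = [3954494, 3737891, 4357415, 2903954]
fixed point reached at round 7
b[P] = ⊗ incoming = [27454552, 7087596, 12681687, 27386712]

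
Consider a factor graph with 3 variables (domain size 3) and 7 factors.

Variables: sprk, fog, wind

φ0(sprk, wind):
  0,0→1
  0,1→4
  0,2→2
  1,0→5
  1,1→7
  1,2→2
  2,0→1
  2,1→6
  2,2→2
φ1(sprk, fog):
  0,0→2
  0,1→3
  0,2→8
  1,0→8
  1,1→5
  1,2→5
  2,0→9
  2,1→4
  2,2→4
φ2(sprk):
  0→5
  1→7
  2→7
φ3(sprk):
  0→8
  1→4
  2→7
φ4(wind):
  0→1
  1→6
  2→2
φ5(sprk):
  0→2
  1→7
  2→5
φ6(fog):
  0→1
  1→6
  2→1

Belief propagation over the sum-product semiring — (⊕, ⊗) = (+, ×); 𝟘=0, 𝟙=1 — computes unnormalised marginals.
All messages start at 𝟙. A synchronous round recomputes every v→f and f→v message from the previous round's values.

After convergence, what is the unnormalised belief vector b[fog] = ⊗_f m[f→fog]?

init: all messages = 𝟙 over 3 values
r1 m[φ0→sprk] = [7, 14, 9]
r1 m[φ0→wind] = [7, 17, 6]
r1 m[φ1→sprk] = [13, 18, 17]
r1 m[φ1→fog] = [19, 12, 17]
r1 m[φ2→sprk] = [5, 7, 7]
r1 m[φ3→sprk] = [8, 4, 7]
r1 m[φ4→wind] = [1, 6, 2]
r1 m[φ5→sprk] = [2, 7, 5]
r1 m[φ6→fog] = [1, 6, 1]
r1 m[sprk→φ0] = [1, 1, 1]
r1 m[sprk→φ1] = [1, 1, 1]
r1 m[sprk→φ2] = [1, 1, 1]
r1 m[sprk→φ3] = [1, 1, 1]
r1 m[sprk→φ5] = [1, 1, 1]
r1 m[fog→φ1] = [1, 1, 1]
r1 m[fog→φ6] = [1, 1, 1]
r1 m[wind→φ0] = [1, 1, 1]
r1 m[wind→φ4] = [1, 1, 1]
r2 m[φ0→sprk] = [7, 14, 9]
r2 m[φ0→wind] = [7, 17, 6]
r2 m[φ1→sprk] = [13, 18, 17]
r2 m[φ1→fog] = [19, 12, 17]
r2 m[φ2→sprk] = [5, 7, 7]
r2 m[φ3→sprk] = [8, 4, 7]
r2 m[φ4→wind] = [1, 6, 2]
r2 m[φ5→sprk] = [2, 7, 5]
r2 m[φ6→fog] = [1, 6, 1]
r2 m[sprk→φ0] = [1040, 3528, 4165]
r2 m[sprk→φ1] = [560, 2744, 2205]
r2 m[sprk→φ2] = [1456, 7056, 5355]
r2 m[sprk→φ3] = [910, 12348, 5355]
r2 m[sprk→φ5] = [3640, 7056, 7497]
r2 m[fog→φ1] = [1, 6, 1]
r2 m[fog→φ6] = [19, 12, 17]
r2 m[wind→φ0] = [1, 6, 2]
r2 m[wind→φ4] = [7, 17, 6]
r3 m[φ0→sprk] = [29, 51, 41]
r3 m[φ0→wind] = [22845, 53846, 17466]
r3 m[φ1→sprk] = [28, 43, 37]
r3 m[φ1→fog] = [42917, 24220, 27020]
r3 m[φ2→sprk] = [5, 7, 7]
r3 m[φ3→sprk] = [8, 4, 7]
r3 m[φ4→wind] = [1, 6, 2]
r3 m[φ5→sprk] = [2, 7, 5]
r3 m[φ6→fog] = [1, 6, 1]
r3 m[sprk→φ0] = [1040, 3528, 4165]
r3 m[sprk→φ1] = [560, 2744, 2205]
r3 m[sprk→φ2] = [1456, 7056, 5355]
r3 m[sprk→φ3] = [910, 12348, 5355]
r3 m[sprk→φ5] = [3640, 7056, 7497]
r3 m[fog→φ1] = [1, 6, 1]
r3 m[fog→φ6] = [19, 12, 17]
r3 m[wind→φ0] = [1, 6, 2]
r3 m[wind→φ4] = [7, 17, 6]
r4 m[φ0→sprk] = [29, 51, 41]
r4 m[φ0→wind] = [22845, 53846, 17466]
r4 m[φ1→sprk] = [28, 43, 37]
r4 m[φ1→fog] = [42917, 24220, 27020]
r4 m[φ2→sprk] = [5, 7, 7]
r4 m[φ3→sprk] = [8, 4, 7]
r4 m[φ4→wind] = [1, 6, 2]
r4 m[φ5→sprk] = [2, 7, 5]
r4 m[φ6→fog] = [1, 6, 1]
r4 m[sprk→φ0] = [2240, 8428, 9065]
r4 m[sprk→φ1] = [2320, 9996, 10045]
r4 m[sprk→φ2] = [12992, 61404, 53095]
r4 m[sprk→φ3] = [8120, 107457, 53095]
r4 m[sprk→φ5] = [32480, 61404, 74333]
r4 m[fog→φ1] = [1, 6, 1]
r4 m[fog→φ6] = [42917, 24220, 27020]
r4 m[wind→φ0] = [1, 6, 2]
r4 m[wind→φ4] = [22845, 53846, 17466]
r5 m[φ0→sprk] = [29, 51, 41]
r5 m[φ0→wind] = [53445, 122346, 39466]
r5 m[φ1→sprk] = [28, 43, 37]
r5 m[φ1→fog] = [175013, 97120, 108720]
r5 m[φ2→sprk] = [5, 7, 7]
r5 m[φ3→sprk] = [8, 4, 7]
r5 m[φ4→wind] = [1, 6, 2]
r5 m[φ5→sprk] = [2, 7, 5]
r5 m[φ6→fog] = [1, 6, 1]
r5 m[sprk→φ0] = [2240, 8428, 9065]
r5 m[sprk→φ1] = [2320, 9996, 10045]
r5 m[sprk→φ2] = [12992, 61404, 53095]
r5 m[sprk→φ3] = [8120, 107457, 53095]
r5 m[sprk→φ5] = [32480, 61404, 74333]
r5 m[fog→φ1] = [1, 6, 1]
r5 m[fog→φ6] = [42917, 24220, 27020]
r5 m[wind→φ0] = [1, 6, 2]
r5 m[wind→φ4] = [22845, 53846, 17466]
r6 m[φ0→sprk] = [29, 51, 41]
r6 m[φ0→wind] = [53445, 122346, 39466]
r6 m[φ1→sprk] = [28, 43, 37]
r6 m[φ1→fog] = [175013, 97120, 108720]
r6 m[φ2→sprk] = [5, 7, 7]
r6 m[φ3→sprk] = [8, 4, 7]
r6 m[φ4→wind] = [1, 6, 2]
r6 m[φ5→sprk] = [2, 7, 5]
r6 m[φ6→fog] = [1, 6, 1]
r6 m[sprk→φ0] = [2240, 8428, 9065]
r6 m[sprk→φ1] = [2320, 9996, 10045]
r6 m[sprk→φ2] = [12992, 61404, 53095]
r6 m[sprk→φ3] = [8120, 107457, 53095]
r6 m[sprk→φ5] = [32480, 61404, 74333]
r6 m[fog→φ1] = [1, 6, 1]
r6 m[fog→φ6] = [175013, 97120, 108720]
r6 m[wind→φ0] = [1, 6, 2]
r6 m[wind→φ4] = [53445, 122346, 39466]
r7 m[φ0→sprk] = [29, 51, 41]
r7 m[φ0→wind] = [53445, 122346, 39466]
r7 m[φ1→sprk] = [28, 43, 37]
r7 m[φ1→fog] = [175013, 97120, 108720]
r7 m[φ2→sprk] = [5, 7, 7]
r7 m[φ3→sprk] = [8, 4, 7]
r7 m[φ4→wind] = [1, 6, 2]
r7 m[φ5→sprk] = [2, 7, 5]
r7 m[φ6→fog] = [1, 6, 1]
r7 m[sprk→φ0] = [2240, 8428, 9065]
r7 m[sprk→φ1] = [2320, 9996, 10045]
r7 m[sprk→φ2] = [12992, 61404, 53095]
r7 m[sprk→φ3] = [8120, 107457, 53095]
r7 m[sprk→φ5] = [32480, 61404, 74333]
r7 m[fog→φ1] = [1, 6, 1]
r7 m[fog→φ6] = [175013, 97120, 108720]
r7 m[wind→φ0] = [1, 6, 2]
r7 m[wind→φ4] = [53445, 122346, 39466]
fixed point reached at round 7
b[fog] = ⊗ incoming = [175013, 582720, 108720]

b[fog] = [175013, 582720, 108720]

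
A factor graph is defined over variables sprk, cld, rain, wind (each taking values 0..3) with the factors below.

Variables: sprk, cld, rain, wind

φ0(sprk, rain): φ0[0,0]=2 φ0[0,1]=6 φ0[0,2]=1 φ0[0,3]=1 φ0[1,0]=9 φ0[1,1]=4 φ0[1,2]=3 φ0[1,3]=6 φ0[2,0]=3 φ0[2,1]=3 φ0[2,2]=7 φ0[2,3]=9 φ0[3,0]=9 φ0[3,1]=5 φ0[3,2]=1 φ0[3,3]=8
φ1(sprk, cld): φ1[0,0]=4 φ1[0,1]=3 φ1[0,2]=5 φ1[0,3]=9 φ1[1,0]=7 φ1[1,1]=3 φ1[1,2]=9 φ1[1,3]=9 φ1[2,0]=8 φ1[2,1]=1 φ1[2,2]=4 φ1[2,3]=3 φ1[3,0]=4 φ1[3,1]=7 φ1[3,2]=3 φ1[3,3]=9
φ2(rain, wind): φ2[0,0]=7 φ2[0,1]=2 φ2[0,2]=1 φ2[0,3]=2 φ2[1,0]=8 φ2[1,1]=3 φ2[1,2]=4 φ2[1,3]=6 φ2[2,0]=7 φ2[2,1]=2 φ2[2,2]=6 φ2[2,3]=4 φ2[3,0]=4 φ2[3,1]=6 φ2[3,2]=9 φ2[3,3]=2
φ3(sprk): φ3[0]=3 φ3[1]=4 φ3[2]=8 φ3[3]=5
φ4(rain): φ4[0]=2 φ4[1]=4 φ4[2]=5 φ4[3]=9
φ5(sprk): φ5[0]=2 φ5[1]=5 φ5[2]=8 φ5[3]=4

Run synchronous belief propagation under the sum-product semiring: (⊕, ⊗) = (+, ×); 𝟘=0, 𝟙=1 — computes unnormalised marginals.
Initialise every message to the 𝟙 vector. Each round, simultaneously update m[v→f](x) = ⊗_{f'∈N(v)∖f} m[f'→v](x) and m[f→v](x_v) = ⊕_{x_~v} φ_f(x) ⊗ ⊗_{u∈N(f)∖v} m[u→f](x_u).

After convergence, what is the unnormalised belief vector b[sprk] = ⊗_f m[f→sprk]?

init: all messages = 𝟙 over 4 values
r1 m[φ0→sprk] = [10, 22, 22, 23]
r1 m[φ0→rain] = [23, 18, 12, 24]
r1 m[φ1→sprk] = [21, 28, 16, 23]
r1 m[φ1→cld] = [23, 14, 21, 30]
r1 m[φ2→rain] = [12, 21, 19, 21]
r1 m[φ2→wind] = [26, 13, 20, 14]
r1 m[φ3→sprk] = [3, 4, 8, 5]
r1 m[φ4→rain] = [2, 4, 5, 9]
r1 m[φ5→sprk] = [2, 5, 8, 4]
r1 m[sprk→φ0] = [1, 1, 1, 1]
r1 m[sprk→φ1] = [1, 1, 1, 1]
r1 m[sprk→φ3] = [1, 1, 1, 1]
r1 m[sprk→φ5] = [1, 1, 1, 1]
r1 m[cld→φ1] = [1, 1, 1, 1]
r1 m[rain→φ0] = [1, 1, 1, 1]
r1 m[rain→φ2] = [1, 1, 1, 1]
r1 m[rain→φ4] = [1, 1, 1, 1]
r1 m[wind→φ2] = [1, 1, 1, 1]
r2 m[φ0→sprk] = [10, 22, 22, 23]
r2 m[φ0→rain] = [23, 18, 12, 24]
r2 m[φ1→sprk] = [21, 28, 16, 23]
r2 m[φ1→cld] = [23, 14, 21, 30]
r2 m[φ2→rain] = [12, 21, 19, 21]
r2 m[φ2→wind] = [26, 13, 20, 14]
r2 m[φ3→sprk] = [3, 4, 8, 5]
r2 m[φ4→rain] = [2, 4, 5, 9]
r2 m[φ5→sprk] = [2, 5, 8, 4]
r2 m[sprk→φ0] = [126, 560, 1024, 460]
r2 m[sprk→φ1] = [60, 440, 1408, 460]
r2 m[sprk→φ3] = [420, 3080, 2816, 2116]
r2 m[sprk→φ5] = [630, 2464, 2816, 2645]
r2 m[cld→φ1] = [1, 1, 1, 1]
r2 m[rain→φ0] = [24, 84, 95, 189]
r2 m[rain→φ2] = [46, 72, 60, 216]
r2 m[rain→φ4] = [276, 378, 228, 504]
r2 m[wind→φ2] = [1, 1, 1, 1]
r3 m[φ0→sprk] = [836, 1971, 2690, 2243]
r3 m[φ0→rain] = [12504, 8368, 9434, 16382]
r3 m[φ1→sprk] = [21, 28, 16, 23]
r3 m[φ1→cld] = [16424, 6128, 11272, 12864]
r3 m[φ2→rain] = [12, 21, 19, 21]
r3 m[φ2→wind] = [2182, 1724, 2638, 1196]
r3 m[φ3→sprk] = [3, 4, 8, 5]
r3 m[φ4→rain] = [2, 4, 5, 9]
r3 m[φ5→sprk] = [2, 5, 8, 4]
r3 m[sprk→φ0] = [126, 560, 1024, 460]
r3 m[sprk→φ1] = [60, 440, 1408, 460]
r3 m[sprk→φ3] = [420, 3080, 2816, 2116]
r3 m[sprk→φ5] = [630, 2464, 2816, 2645]
r3 m[cld→φ1] = [1, 1, 1, 1]
r3 m[rain→φ0] = [24, 84, 95, 189]
r3 m[rain→φ2] = [46, 72, 60, 216]
r3 m[rain→φ4] = [276, 378, 228, 504]
r3 m[wind→φ2] = [1, 1, 1, 1]
r4 m[φ0→sprk] = [836, 1971, 2690, 2243]
r4 m[φ0→rain] = [12504, 8368, 9434, 16382]
r4 m[φ1→sprk] = [21, 28, 16, 23]
r4 m[φ1→cld] = [16424, 6128, 11272, 12864]
r4 m[φ2→rain] = [12, 21, 19, 21]
r4 m[φ2→wind] = [2182, 1724, 2638, 1196]
r4 m[φ3→sprk] = [3, 4, 8, 5]
r4 m[φ4→rain] = [2, 4, 5, 9]
r4 m[φ5→sprk] = [2, 5, 8, 4]
r4 m[sprk→φ0] = [126, 560, 1024, 460]
r4 m[sprk→φ1] = [5016, 39420, 172160, 44860]
r4 m[sprk→φ3] = [35112, 275940, 344320, 206356]
r4 m[sprk→φ5] = [52668, 220752, 344320, 257945]
r4 m[cld→φ1] = [1, 1, 1, 1]
r4 m[rain→φ0] = [24, 84, 95, 189]
r4 m[rain→φ2] = [25008, 33472, 47170, 147438]
r4 m[rain→φ4] = [150048, 175728, 179246, 344022]
r4 m[wind→φ2] = [1, 1, 1, 1]
r5 m[φ0→sprk] = [836, 1971, 2690, 2243]
r5 m[φ0→rain] = [12504, 8368, 9434, 16382]
r5 m[φ1→sprk] = [21, 28, 16, 23]
r5 m[φ1→cld] = [1852724, 619488, 1203080, 1320144]
r5 m[φ2→rain] = [12, 21, 19, 21]
r5 m[φ2→wind] = [1362774, 1129400, 1768858, 734404]
r5 m[φ3→sprk] = [3, 4, 8, 5]
r5 m[φ4→rain] = [2, 4, 5, 9]
r5 m[φ5→sprk] = [2, 5, 8, 4]
r5 m[sprk→φ0] = [126, 560, 1024, 460]
r5 m[sprk→φ1] = [5016, 39420, 172160, 44860]
r5 m[sprk→φ3] = [35112, 275940, 344320, 206356]
r5 m[sprk→φ5] = [52668, 220752, 344320, 257945]
r5 m[cld→φ1] = [1, 1, 1, 1]
r5 m[rain→φ0] = [24, 84, 95, 189]
r5 m[rain→φ2] = [25008, 33472, 47170, 147438]
r5 m[rain→φ4] = [150048, 175728, 179246, 344022]
r5 m[wind→φ2] = [1, 1, 1, 1]
r6 m[φ0→sprk] = [836, 1971, 2690, 2243]
r6 m[φ0→rain] = [12504, 8368, 9434, 16382]
r6 m[φ1→sprk] = [21, 28, 16, 23]
r6 m[φ1→cld] = [1852724, 619488, 1203080, 1320144]
r6 m[φ2→rain] = [12, 21, 19, 21]
r6 m[φ2→wind] = [1362774, 1129400, 1768858, 734404]
r6 m[φ3→sprk] = [3, 4, 8, 5]
r6 m[φ4→rain] = [2, 4, 5, 9]
r6 m[φ5→sprk] = [2, 5, 8, 4]
r6 m[sprk→φ0] = [126, 560, 1024, 460]
r6 m[sprk→φ1] = [5016, 39420, 172160, 44860]
r6 m[sprk→φ3] = [35112, 275940, 344320, 206356]
r6 m[sprk→φ5] = [52668, 220752, 344320, 257945]
r6 m[cld→φ1] = [1, 1, 1, 1]
r6 m[rain→φ0] = [24, 84, 95, 189]
r6 m[rain→φ2] = [25008, 33472, 47170, 147438]
r6 m[rain→φ4] = [150048, 175728, 179246, 344022]
r6 m[wind→φ2] = [1, 1, 1, 1]
fixed point reached at round 6
b[sprk] = ⊗ incoming = [105336, 1103760, 2754560, 1031780]

b[sprk] = [105336, 1103760, 2754560, 1031780]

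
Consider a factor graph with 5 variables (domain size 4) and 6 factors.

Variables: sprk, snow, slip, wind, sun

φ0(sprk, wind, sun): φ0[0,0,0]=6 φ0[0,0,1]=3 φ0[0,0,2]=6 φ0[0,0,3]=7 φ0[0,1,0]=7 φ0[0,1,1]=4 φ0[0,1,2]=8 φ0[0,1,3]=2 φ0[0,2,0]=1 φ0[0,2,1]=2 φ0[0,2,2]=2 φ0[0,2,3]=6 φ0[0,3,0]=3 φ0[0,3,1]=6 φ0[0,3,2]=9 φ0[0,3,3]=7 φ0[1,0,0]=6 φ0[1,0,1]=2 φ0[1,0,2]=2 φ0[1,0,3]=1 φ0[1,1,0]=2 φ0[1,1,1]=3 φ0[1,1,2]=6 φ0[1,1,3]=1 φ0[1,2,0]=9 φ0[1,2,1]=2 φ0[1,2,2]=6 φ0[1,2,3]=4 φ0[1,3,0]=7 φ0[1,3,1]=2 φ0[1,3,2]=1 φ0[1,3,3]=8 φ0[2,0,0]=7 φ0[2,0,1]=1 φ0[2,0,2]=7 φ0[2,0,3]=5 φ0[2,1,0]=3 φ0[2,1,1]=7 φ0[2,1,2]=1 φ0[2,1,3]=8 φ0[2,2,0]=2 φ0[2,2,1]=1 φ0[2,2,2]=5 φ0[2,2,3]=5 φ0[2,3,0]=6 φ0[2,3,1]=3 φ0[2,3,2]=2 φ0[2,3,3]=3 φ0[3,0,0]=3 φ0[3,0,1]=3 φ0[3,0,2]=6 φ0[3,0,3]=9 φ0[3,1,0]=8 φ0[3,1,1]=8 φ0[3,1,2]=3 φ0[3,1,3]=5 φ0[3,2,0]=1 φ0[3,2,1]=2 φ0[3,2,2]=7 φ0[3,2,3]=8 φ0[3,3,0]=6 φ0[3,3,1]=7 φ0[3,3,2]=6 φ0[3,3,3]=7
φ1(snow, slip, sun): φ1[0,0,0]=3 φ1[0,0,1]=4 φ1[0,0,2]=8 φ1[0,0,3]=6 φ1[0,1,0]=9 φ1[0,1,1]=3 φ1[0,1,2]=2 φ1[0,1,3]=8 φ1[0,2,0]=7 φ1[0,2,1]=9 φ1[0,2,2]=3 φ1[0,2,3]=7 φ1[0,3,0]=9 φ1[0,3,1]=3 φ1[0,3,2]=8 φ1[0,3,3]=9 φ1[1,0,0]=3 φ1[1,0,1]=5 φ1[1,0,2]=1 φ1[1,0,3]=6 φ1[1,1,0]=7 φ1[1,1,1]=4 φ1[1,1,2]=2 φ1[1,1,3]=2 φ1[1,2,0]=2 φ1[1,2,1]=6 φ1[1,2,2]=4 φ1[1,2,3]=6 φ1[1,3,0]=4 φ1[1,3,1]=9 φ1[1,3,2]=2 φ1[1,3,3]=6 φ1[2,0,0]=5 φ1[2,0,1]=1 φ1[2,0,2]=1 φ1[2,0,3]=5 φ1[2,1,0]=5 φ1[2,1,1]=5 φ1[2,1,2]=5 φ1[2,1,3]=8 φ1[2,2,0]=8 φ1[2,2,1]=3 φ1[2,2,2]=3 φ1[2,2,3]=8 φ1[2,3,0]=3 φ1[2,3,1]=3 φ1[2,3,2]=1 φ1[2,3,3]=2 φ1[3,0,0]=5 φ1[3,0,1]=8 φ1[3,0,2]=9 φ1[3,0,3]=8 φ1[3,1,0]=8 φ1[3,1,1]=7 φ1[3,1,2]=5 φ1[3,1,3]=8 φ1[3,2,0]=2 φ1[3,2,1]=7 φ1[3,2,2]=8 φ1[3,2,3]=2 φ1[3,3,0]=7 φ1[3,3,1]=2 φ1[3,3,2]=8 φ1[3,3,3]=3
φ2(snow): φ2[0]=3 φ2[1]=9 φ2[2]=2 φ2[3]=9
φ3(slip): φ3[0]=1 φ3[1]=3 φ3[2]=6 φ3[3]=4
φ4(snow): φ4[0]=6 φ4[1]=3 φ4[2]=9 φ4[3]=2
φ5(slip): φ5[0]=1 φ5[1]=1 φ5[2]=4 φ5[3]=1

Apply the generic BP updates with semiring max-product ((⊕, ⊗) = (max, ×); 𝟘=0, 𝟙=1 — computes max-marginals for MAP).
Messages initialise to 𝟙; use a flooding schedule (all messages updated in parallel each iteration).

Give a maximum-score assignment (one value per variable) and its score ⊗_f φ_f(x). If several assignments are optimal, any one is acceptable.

init: all messages = 𝟙 over 4 values
r1 m[φ0→sprk] = [9, 9, 8, 9]
r1 m[φ0→wind] = [9, 8, 9, 9]
r1 m[φ0→sun] = [9, 8, 9, 9]
r1 m[φ1→snow] = [9, 9, 8, 9]
r1 m[φ1→slip] = [9, 9, 9, 9]
r1 m[φ1→sun] = [9, 9, 9, 9]
r1 m[φ2→snow] = [3, 9, 2, 9]
r1 m[φ3→slip] = [1, 3, 6, 4]
r1 m[φ4→snow] = [6, 3, 9, 2]
r1 m[φ5→slip] = [1, 1, 4, 1]
r1 m[sprk→φ0] = [1, 1, 1, 1]
r1 m[snow→φ1] = [1, 1, 1, 1]
r1 m[snow→φ2] = [1, 1, 1, 1]
r1 m[snow→φ4] = [1, 1, 1, 1]
r1 m[slip→φ1] = [1, 1, 1, 1]
r1 m[slip→φ3] = [1, 1, 1, 1]
r1 m[slip→φ5] = [1, 1, 1, 1]
r1 m[wind→φ0] = [1, 1, 1, 1]
r1 m[sun→φ0] = [1, 1, 1, 1]
r1 m[sun→φ1] = [1, 1, 1, 1]
r2 m[φ0→sprk] = [9, 9, 8, 9]
r2 m[φ0→wind] = [9, 8, 9, 9]
r2 m[φ0→sun] = [9, 8, 9, 9]
r2 m[φ1→snow] = [9, 9, 8, 9]
r2 m[φ1→slip] = [9, 9, 9, 9]
r2 m[φ1→sun] = [9, 9, 9, 9]
r2 m[φ2→snow] = [3, 9, 2, 9]
r2 m[φ3→slip] = [1, 3, 6, 4]
r2 m[φ4→snow] = [6, 3, 9, 2]
r2 m[φ5→slip] = [1, 1, 4, 1]
r2 m[sprk→φ0] = [1, 1, 1, 1]
r2 m[snow→φ1] = [18, 27, 18, 18]
r2 m[snow→φ2] = [54, 27, 72, 18]
r2 m[snow→φ4] = [27, 81, 16, 81]
r2 m[slip→φ1] = [1, 3, 24, 4]
r2 m[slip→φ3] = [9, 9, 36, 9]
r2 m[slip→φ5] = [9, 27, 54, 36]
r2 m[wind→φ0] = [1, 1, 1, 1]
r2 m[sun→φ0] = [9, 9, 9, 9]
r2 m[sun→φ1] = [9, 8, 9, 9]
r3 m[φ0→sprk] = [81, 81, 72, 81]
r3 m[φ0→wind] = [81, 72, 81, 81]
r3 m[φ0→sun] = [9, 8, 9, 9]
r3 m[φ1→snow] = [1728, 1296, 1728, 1728]
r3 m[φ1→slip] = [1458, 1701, 1458, 1944]
r3 m[φ1→sun] = [3456, 3888, 3456, 3888]
r3 m[φ2→snow] = [3, 9, 2, 9]
r3 m[φ3→slip] = [1, 3, 6, 4]
r3 m[φ4→snow] = [6, 3, 9, 2]
r3 m[φ5→slip] = [1, 1, 4, 1]
r3 m[sprk→φ0] = [1, 1, 1, 1]
r3 m[snow→φ1] = [18, 27, 18, 18]
r3 m[snow→φ2] = [54, 27, 72, 18]
r3 m[snow→φ4] = [27, 81, 16, 81]
r3 m[slip→φ1] = [1, 3, 24, 4]
r3 m[slip→φ3] = [9, 9, 36, 9]
r3 m[slip→φ5] = [9, 27, 54, 36]
r3 m[wind→φ0] = [1, 1, 1, 1]
r3 m[sun→φ0] = [9, 9, 9, 9]
r3 m[sun→φ1] = [9, 8, 9, 9]
r4 m[φ0→sprk] = [81, 81, 72, 81]
r4 m[φ0→wind] = [81, 72, 81, 81]
r4 m[φ0→sun] = [9, 8, 9, 9]
r4 m[φ1→snow] = [1728, 1296, 1728, 1728]
r4 m[φ1→slip] = [1458, 1701, 1458, 1944]
r4 m[φ1→sun] = [3456, 3888, 3456, 3888]
r4 m[φ2→snow] = [3, 9, 2, 9]
r4 m[φ3→slip] = [1, 3, 6, 4]
r4 m[φ4→snow] = [6, 3, 9, 2]
r4 m[φ5→slip] = [1, 1, 4, 1]
r4 m[sprk→φ0] = [1, 1, 1, 1]
r4 m[snow→φ1] = [18, 27, 18, 18]
r4 m[snow→φ2] = [10368, 3888, 15552, 3456]
r4 m[snow→φ4] = [5184, 11664, 3456, 15552]
r4 m[slip→φ1] = [1, 3, 24, 4]
r4 m[slip→φ3] = [1458, 1701, 5832, 1944]
r4 m[slip→φ5] = [1458, 5103, 8748, 7776]
r4 m[wind→φ0] = [1, 1, 1, 1]
r4 m[sun→φ0] = [3456, 3888, 3456, 3888]
r4 m[sun→φ1] = [9, 8, 9, 9]
r5 m[φ0→sprk] = [31104, 31104, 31104, 34992]
r5 m[φ0→wind] = [34992, 31104, 31104, 31104]
r5 m[φ0→sun] = [9, 8, 9, 9]
r5 m[φ1→snow] = [1728, 1296, 1728, 1728]
r5 m[φ1→slip] = [1458, 1701, 1458, 1944]
r5 m[φ1→sun] = [3456, 3888, 3456, 3888]
r5 m[φ2→snow] = [3, 9, 2, 9]
r5 m[φ3→slip] = [1, 3, 6, 4]
r5 m[φ4→snow] = [6, 3, 9, 2]
r5 m[φ5→slip] = [1, 1, 4, 1]
r5 m[sprk→φ0] = [1, 1, 1, 1]
r5 m[snow→φ1] = [18, 27, 18, 18]
r5 m[snow→φ2] = [10368, 3888, 15552, 3456]
r5 m[snow→φ4] = [5184, 11664, 3456, 15552]
r5 m[slip→φ1] = [1, 3, 24, 4]
r5 m[slip→φ3] = [1458, 1701, 5832, 1944]
r5 m[slip→φ5] = [1458, 5103, 8748, 7776]
r5 m[wind→φ0] = [1, 1, 1, 1]
r5 m[sun→φ0] = [3456, 3888, 3456, 3888]
r5 m[sun→φ1] = [9, 8, 9, 9]
r6 m[φ0→sprk] = [31104, 31104, 31104, 34992]
r6 m[φ0→wind] = [34992, 31104, 31104, 31104]
r6 m[φ0→sun] = [9, 8, 9, 9]
r6 m[φ1→snow] = [1728, 1296, 1728, 1728]
r6 m[φ1→slip] = [1458, 1701, 1458, 1944]
r6 m[φ1→sun] = [3456, 3888, 3456, 3888]
r6 m[φ2→snow] = [3, 9, 2, 9]
r6 m[φ3→slip] = [1, 3, 6, 4]
r6 m[φ4→snow] = [6, 3, 9, 2]
r6 m[φ5→slip] = [1, 1, 4, 1]
r6 m[sprk→φ0] = [1, 1, 1, 1]
r6 m[snow→φ1] = [18, 27, 18, 18]
r6 m[snow→φ2] = [10368, 3888, 15552, 3456]
r6 m[snow→φ4] = [5184, 11664, 3456, 15552]
r6 m[slip→φ1] = [1, 3, 24, 4]
r6 m[slip→φ3] = [1458, 1701, 5832, 1944]
r6 m[slip→φ5] = [1458, 5103, 8748, 7776]
r6 m[wind→φ0] = [1, 1, 1, 1]
r6 m[sun→φ0] = [3456, 3888, 3456, 3888]
r6 m[sun→φ1] = [9, 8, 9, 9]
fixed point reached at round 6
traceback from sprk: (sprk=3, snow=1, slip=2, wind=0, sun=3), score=34992

assignment: (sprk=3, snow=1, slip=2, wind=0, sun=3); score = 34992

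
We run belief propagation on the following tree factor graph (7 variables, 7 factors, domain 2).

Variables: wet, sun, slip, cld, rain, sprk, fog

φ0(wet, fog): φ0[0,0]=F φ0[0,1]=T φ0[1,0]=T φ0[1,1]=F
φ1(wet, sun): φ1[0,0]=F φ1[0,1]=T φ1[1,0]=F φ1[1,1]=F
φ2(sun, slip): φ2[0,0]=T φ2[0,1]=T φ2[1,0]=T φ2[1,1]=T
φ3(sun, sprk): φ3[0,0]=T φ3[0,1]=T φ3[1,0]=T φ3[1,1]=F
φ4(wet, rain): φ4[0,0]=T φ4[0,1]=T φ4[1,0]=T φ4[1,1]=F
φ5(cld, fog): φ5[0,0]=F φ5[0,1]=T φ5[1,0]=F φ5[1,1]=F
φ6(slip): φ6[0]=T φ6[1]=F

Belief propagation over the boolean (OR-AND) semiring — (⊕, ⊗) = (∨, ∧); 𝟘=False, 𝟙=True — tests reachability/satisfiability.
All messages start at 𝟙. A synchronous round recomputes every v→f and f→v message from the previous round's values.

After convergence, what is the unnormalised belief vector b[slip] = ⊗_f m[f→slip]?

b[slip] = [T, F]

init: all messages = 𝟙 over 2 values
r1 m[φ0→wet] = [T, T]
r1 m[φ0→fog] = [T, T]
r1 m[φ1→wet] = [T, F]
r1 m[φ1→sun] = [F, T]
r1 m[φ2→sun] = [T, T]
r1 m[φ2→slip] = [T, T]
r1 m[φ3→sun] = [T, T]
r1 m[φ3→sprk] = [T, T]
r1 m[φ4→wet] = [T, T]
r1 m[φ4→rain] = [T, T]
r1 m[φ5→cld] = [T, F]
r1 m[φ5→fog] = [F, T]
r1 m[φ6→slip] = [T, F]
r1 m[wet→φ0] = [T, T]
r1 m[wet→φ1] = [T, T]
r1 m[wet→φ4] = [T, T]
r1 m[sun→φ1] = [T, T]
r1 m[sun→φ2] = [T, T]
r1 m[sun→φ3] = [T, T]
r1 m[slip→φ2] = [T, T]
r1 m[slip→φ6] = [T, T]
r1 m[cld→φ5] = [T, T]
r1 m[rain→φ4] = [T, T]
r1 m[sprk→φ3] = [T, T]
r1 m[fog→φ0] = [T, T]
r1 m[fog→φ5] = [T, T]
r2 m[φ0→wet] = [T, T]
r2 m[φ0→fog] = [T, T]
r2 m[φ1→wet] = [T, F]
r2 m[φ1→sun] = [F, T]
r2 m[φ2→sun] = [T, T]
r2 m[φ2→slip] = [T, T]
r2 m[φ3→sun] = [T, T]
r2 m[φ3→sprk] = [T, T]
r2 m[φ4→wet] = [T, T]
r2 m[φ4→rain] = [T, T]
r2 m[φ5→cld] = [T, F]
r2 m[φ5→fog] = [F, T]
r2 m[φ6→slip] = [T, F]
r2 m[wet→φ0] = [T, F]
r2 m[wet→φ1] = [T, T]
r2 m[wet→φ4] = [T, F]
r2 m[sun→φ1] = [T, T]
r2 m[sun→φ2] = [F, T]
r2 m[sun→φ3] = [F, T]
r2 m[slip→φ2] = [T, F]
r2 m[slip→φ6] = [T, T]
r2 m[cld→φ5] = [T, T]
r2 m[rain→φ4] = [T, T]
r2 m[sprk→φ3] = [T, T]
r2 m[fog→φ0] = [F, T]
r2 m[fog→φ5] = [T, T]
r3 m[φ0→wet] = [T, F]
r3 m[φ0→fog] = [F, T]
r3 m[φ1→wet] = [T, F]
r3 m[φ1→sun] = [F, T]
r3 m[φ2→sun] = [T, T]
r3 m[φ2→slip] = [T, T]
r3 m[φ3→sun] = [T, T]
r3 m[φ3→sprk] = [T, F]
r3 m[φ4→wet] = [T, T]
r3 m[φ4→rain] = [T, T]
r3 m[φ5→cld] = [T, F]
r3 m[φ5→fog] = [F, T]
r3 m[φ6→slip] = [T, F]
r3 m[wet→φ0] = [T, F]
r3 m[wet→φ1] = [T, T]
r3 m[wet→φ4] = [T, F]
r3 m[sun→φ1] = [T, T]
r3 m[sun→φ2] = [F, T]
r3 m[sun→φ3] = [F, T]
r3 m[slip→φ2] = [T, F]
r3 m[slip→φ6] = [T, T]
r3 m[cld→φ5] = [T, T]
r3 m[rain→φ4] = [T, T]
r3 m[sprk→φ3] = [T, T]
r3 m[fog→φ0] = [F, T]
r3 m[fog→φ5] = [T, T]
r4 m[φ0→wet] = [T, F]
r4 m[φ0→fog] = [F, T]
r4 m[φ1→wet] = [T, F]
r4 m[φ1→sun] = [F, T]
r4 m[φ2→sun] = [T, T]
r4 m[φ2→slip] = [T, T]
r4 m[φ3→sun] = [T, T]
r4 m[φ3→sprk] = [T, F]
r4 m[φ4→wet] = [T, T]
r4 m[φ4→rain] = [T, T]
r4 m[φ5→cld] = [T, F]
r4 m[φ5→fog] = [F, T]
r4 m[φ6→slip] = [T, F]
r4 m[wet→φ0] = [T, F]
r4 m[wet→φ1] = [T, F]
r4 m[wet→φ4] = [T, F]
r4 m[sun→φ1] = [T, T]
r4 m[sun→φ2] = [F, T]
r4 m[sun→φ3] = [F, T]
r4 m[slip→φ2] = [T, F]
r4 m[slip→φ6] = [T, T]
r4 m[cld→φ5] = [T, T]
r4 m[rain→φ4] = [T, T]
r4 m[sprk→φ3] = [T, T]
r4 m[fog→φ0] = [F, T]
r4 m[fog→φ5] = [F, T]
r5 m[φ0→wet] = [T, F]
r5 m[φ0→fog] = [F, T]
r5 m[φ1→wet] = [T, F]
r5 m[φ1→sun] = [F, T]
r5 m[φ2→sun] = [T, T]
r5 m[φ2→slip] = [T, T]
r5 m[φ3→sun] = [T, T]
r5 m[φ3→sprk] = [T, F]
r5 m[φ4→wet] = [T, T]
r5 m[φ4→rain] = [T, T]
r5 m[φ5→cld] = [T, F]
r5 m[φ5→fog] = [F, T]
r5 m[φ6→slip] = [T, F]
r5 m[wet→φ0] = [T, F]
r5 m[wet→φ1] = [T, F]
r5 m[wet→φ4] = [T, F]
r5 m[sun→φ1] = [T, T]
r5 m[sun→φ2] = [F, T]
r5 m[sun→φ3] = [F, T]
r5 m[slip→φ2] = [T, F]
r5 m[slip→φ6] = [T, T]
r5 m[cld→φ5] = [T, T]
r5 m[rain→φ4] = [T, T]
r5 m[sprk→φ3] = [T, T]
r5 m[fog→φ0] = [F, T]
r5 m[fog→φ5] = [F, T]
fixed point reached at round 5
b[slip] = ⊗ incoming = [T, F]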